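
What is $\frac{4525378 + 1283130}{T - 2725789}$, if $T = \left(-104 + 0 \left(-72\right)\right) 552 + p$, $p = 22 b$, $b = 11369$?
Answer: $- \frac{5808508}{2533079} \approx -2.2931$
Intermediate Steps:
$p = 250118$ ($p = 22 \cdot 11369 = 250118$)
$T = 192710$ ($T = \left(-104 + 0 \left(-72\right)\right) 552 + 250118 = \left(-104 + 0\right) 552 + 250118 = \left(-104\right) 552 + 250118 = -57408 + 250118 = 192710$)
$\frac{4525378 + 1283130}{T - 2725789} = \frac{4525378 + 1283130}{192710 - 2725789} = \frac{5808508}{-2533079} = 5808508 \left(- \frac{1}{2533079}\right) = - \frac{5808508}{2533079}$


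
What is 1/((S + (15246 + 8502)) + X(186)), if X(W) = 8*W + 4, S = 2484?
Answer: 1/27724 ≈ 3.6070e-5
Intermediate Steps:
X(W) = 4 + 8*W
1/((S + (15246 + 8502)) + X(186)) = 1/((2484 + (15246 + 8502)) + (4 + 8*186)) = 1/((2484 + 23748) + (4 + 1488)) = 1/(26232 + 1492) = 1/27724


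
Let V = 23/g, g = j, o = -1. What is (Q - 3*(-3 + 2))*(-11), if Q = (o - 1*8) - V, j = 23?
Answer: 77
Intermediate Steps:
g = 23
V = 1 (V = 23/23 = 23*(1/23) = 1)
Q = -10 (Q = (-1 - 1*8) - 1*1 = (-1 - 8) - 1 = -9 - 1 = -10)
(Q - 3*(-3 + 2))*(-11) = (-10 - 3*(-3 + 2))*(-11) = (-10 - 3*(-1))*(-11) = (-10 + 3)*(-11) = -7*(-11) = 77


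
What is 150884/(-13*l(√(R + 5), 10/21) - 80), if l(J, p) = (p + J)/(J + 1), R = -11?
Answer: 3168564*(I - √6)/(-1810*I + 1953*√6) ≈ -1638.5 + 42.424*I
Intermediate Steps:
l(J, p) = (J + p)/(1 + J)
150884/(-13*l(√(R + 5), 10/21) - 80) = 150884/(-13*(√(-11 + 5) + 10/21)/(1 + √(-11 + 5)) - 80) = 150884/(-13*(√(-6) + 10*(1/21))/(1 + √(-6)) - 80) = 150884/(-13*(I*√6 + 10/21)/(1 + I*√6) - 80) = 150884/(-13*(10/21 + I*√6)/(1 + I*√6) - 80) = 150884/(-80 - 13*(10/21 + I*√6)/(1 + I*√6))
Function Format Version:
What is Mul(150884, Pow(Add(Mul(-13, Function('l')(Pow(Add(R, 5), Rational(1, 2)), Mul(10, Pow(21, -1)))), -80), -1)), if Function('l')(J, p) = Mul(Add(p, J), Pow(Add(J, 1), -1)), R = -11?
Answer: Mul(3168564, Pow(Add(Mul(-1810, I), Mul(1953, Pow(6, Rational(1, 2)))), -1), Add(I, Mul(-1, Pow(6, Rational(1, 2))))) ≈ Add(-1638.5, Mul(42.424, I))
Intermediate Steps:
Function('l')(J, p) = Mul(Pow(Add(1, J), -1), Add(J, p)) (Function('l')(J, p) = Mul(Add(J, p), Pow(Add(1, J), -1)) = Mul(Pow(Add(1, J), -1), Add(J, p)))
Mul(150884, Pow(Add(Mul(-13, Function('l')(Pow(Add(R, 5), Rational(1, 2)), Mul(10, Pow(21, -1)))), -80), -1)) = Mul(150884, Pow(Add(Mul(-13, Mul(Pow(Add(1, Pow(Add(-11, 5), Rational(1, 2))), -1), Add(Pow(Add(-11, 5), Rational(1, 2)), Mul(10, Pow(21, -1))))), -80), -1)) = Mul(150884, Pow(Add(Mul(-13, Mul(Pow(Add(1, Pow(-6, Rational(1, 2))), -1), Add(Pow(-6, Rational(1, 2)), Mul(10, Rational(1, 21))))), -80), -1)) = Mul(150884, Pow(Add(Mul(-13, Mul(Pow(Add(1, Mul(I, Pow(6, Rational(1, 2)))), -1), Add(Mul(I, Pow(6, Rational(1, 2))), Rational(10, 21)))), -80), -1)) = Mul(150884, Pow(Add(Mul(-13, Mul(Pow(Add(1, Mul(I, Pow(6, Rational(1, 2)))), -1), Add(Rational(10, 21), Mul(I, Pow(6, Rational(1, 2)))))), -80), -1)) = Mul(150884, Pow(Add(Mul(-13, Pow(Add(1, Mul(I, Pow(6, Rational(1, 2)))), -1), Add(Rational(10, 21), Mul(I, Pow(6, Rational(1, 2))))), -80), -1)) = Mul(150884, Pow(Add(-80, Mul(-13, Pow(Add(1, Mul(I, Pow(6, Rational(1, 2)))), -1), Add(Rational(10, 21), Mul(I, Pow(6, Rational(1, 2)))))), -1))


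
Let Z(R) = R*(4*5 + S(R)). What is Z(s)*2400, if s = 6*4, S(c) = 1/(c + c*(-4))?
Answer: 1151200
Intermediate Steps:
S(c) = -1/(3*c) (S(c) = 1/(c - 4*c) = 1/(-3*c) = -1/(3*c))
s = 24
Z(R) = R*(20 - 1/(3*R)) (Z(R) = R*(4*5 - 1/(3*R)) = R*(20 - 1/(3*R)))
Z(s)*2400 = (-⅓ + 20*24)*2400 = (-⅓ + 480)*2400 = (1439/3)*2400 = 1151200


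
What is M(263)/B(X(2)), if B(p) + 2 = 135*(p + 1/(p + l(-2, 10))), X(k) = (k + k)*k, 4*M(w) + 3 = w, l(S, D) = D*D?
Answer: 260/4317 ≈ 0.060227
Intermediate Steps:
l(S, D) = D**2
M(w) = -3/4 + w/4
X(k) = 2*k**2 (X(k) = (2*k)*k = 2*k**2)
B(p) = -2 + 135*p + 135/(100 + p) (B(p) = -2 + 135*(p + 1/(p + 10**2)) = -2 + 135*(p + 1/(p + 100)) = -2 + 135*(p + 1/(100 + p)) = -2 + (135*p + 135/(100 + p)) = -2 + 135*p + 135/(100 + p))
M(263)/B(X(2)) = (-3/4 + (1/4)*263)/(((-65 + 135*(2*2**2)**2 + 13498*(2*2**2))/(100 + 2*2**2))) = (-3/4 + 263/4)/(((-65 + 135*(2*4)**2 + 13498*(2*4))/(100 + 2*4))) = 65/(((-65 + 135*8**2 + 13498*8)/(100 + 8))) = 65/(((-65 + 135*64 + 107984)/108)) = 65/(((-65 + 8640 + 107984)/108)) = 65/(((1/108)*116559)) = 65/(4317/4) = 65*(4/4317) = 260/4317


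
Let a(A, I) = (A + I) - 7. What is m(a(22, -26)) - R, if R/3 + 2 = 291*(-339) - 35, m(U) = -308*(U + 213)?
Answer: 233842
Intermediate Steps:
a(A, I) = -7 + A + I
m(U) = -65604 - 308*U (m(U) = -308*(213 + U) = -65604 - 308*U)
R = -296058 (R = -6 + 3*(291*(-339) - 35) = -6 + 3*(-98649 - 35) = -6 + 3*(-98684) = -6 - 296052 = -296058)
m(a(22, -26)) - R = (-65604 - 308*(-7 + 22 - 26)) - 1*(-296058) = (-65604 - 308*(-11)) + 296058 = (-65604 + 3388) + 296058 = -62216 + 296058 = 233842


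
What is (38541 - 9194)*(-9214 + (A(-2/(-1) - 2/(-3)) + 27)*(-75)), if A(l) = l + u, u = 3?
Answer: -342303408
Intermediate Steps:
A(l) = 3 + l (A(l) = l + 3 = 3 + l)
(38541 - 9194)*(-9214 + (A(-2/(-1) - 2/(-3)) + 27)*(-75)) = (38541 - 9194)*(-9214 + ((3 + (-2/(-1) - 2/(-3))) + 27)*(-75)) = 29347*(-9214 + ((3 + (-2*(-1) - 2*(-⅓))) + 27)*(-75)) = 29347*(-9214 + ((3 + (2 + ⅔)) + 27)*(-75)) = 29347*(-9214 + ((3 + 8/3) + 27)*(-75)) = 29347*(-9214 + (17/3 + 27)*(-75)) = 29347*(-9214 + (98/3)*(-75)) = 29347*(-9214 - 2450) = 29347*(-11664) = -342303408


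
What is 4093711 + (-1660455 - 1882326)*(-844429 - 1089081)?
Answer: 6850006585021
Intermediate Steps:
4093711 + (-1660455 - 1882326)*(-844429 - 1089081) = 4093711 - 3542781*(-1933510) = 4093711 + 6850002491310 = 6850006585021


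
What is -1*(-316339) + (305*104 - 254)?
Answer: 347805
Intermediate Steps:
-1*(-316339) + (305*104 - 254) = 316339 + (31720 - 254) = 316339 + 31466 = 347805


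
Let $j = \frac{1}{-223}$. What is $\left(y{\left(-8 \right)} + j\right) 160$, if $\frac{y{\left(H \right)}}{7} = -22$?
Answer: $- \frac{5494880}{223} \approx -24641.0$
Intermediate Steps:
$y{\left(H \right)} = -154$ ($y{\left(H \right)} = 7 \left(-22\right) = -154$)
$j = - \frac{1}{223} \approx -0.0044843$
$\left(y{\left(-8 \right)} + j\right) 160 = \left(-154 - \frac{1}{223}\right) 160 = \left(- \frac{34343}{223}\right) 160 = - \frac{5494880}{223}$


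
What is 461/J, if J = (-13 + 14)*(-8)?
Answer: -461/8 ≈ -57.625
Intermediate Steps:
J = -8 (J = 1*(-8) = -8)
461/J = 461/(-8) = 461*(-1/8) = -461/8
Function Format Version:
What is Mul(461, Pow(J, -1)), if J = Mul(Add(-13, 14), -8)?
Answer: Rational(-461, 8) ≈ -57.625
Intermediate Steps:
J = -8 (J = Mul(1, -8) = -8)
Mul(461, Pow(J, -1)) = Mul(461, Pow(-8, -1)) = Mul(461, Rational(-1, 8)) = Rational(-461, 8)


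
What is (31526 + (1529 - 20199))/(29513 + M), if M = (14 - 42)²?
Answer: 12856/30297 ≈ 0.42433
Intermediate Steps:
M = 784 (M = (-28)² = 784)
(31526 + (1529 - 20199))/(29513 + M) = (31526 + (1529 - 20199))/(29513 + 784) = (31526 - 18670)/30297 = 12856*(1/30297) = 12856/30297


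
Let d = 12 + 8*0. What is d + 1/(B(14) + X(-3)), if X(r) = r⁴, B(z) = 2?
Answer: 997/83 ≈ 12.012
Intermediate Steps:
d = 12 (d = 12 + 0 = 12)
d + 1/(B(14) + X(-3)) = 12 + 1/(2 + (-3)⁴) = 12 + 1/(2 + 81) = 12 + 1/83 = 997/83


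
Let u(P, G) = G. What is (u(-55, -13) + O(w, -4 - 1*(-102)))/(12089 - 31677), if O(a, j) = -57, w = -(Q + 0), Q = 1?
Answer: 35/9794 ≈ 0.0035736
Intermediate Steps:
w = -1 (w = -(1 + 0) = -1*1 = -1)
(u(-55, -13) + O(w, -4 - 1*(-102)))/(12089 - 31677) = (-13 - 57)/(12089 - 31677) = -70/(-19588) = -70*(-1/19588) = 35/9794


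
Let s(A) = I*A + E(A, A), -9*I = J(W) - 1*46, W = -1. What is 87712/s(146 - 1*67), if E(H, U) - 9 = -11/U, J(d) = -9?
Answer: 62363232/349555 ≈ 178.41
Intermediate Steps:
E(H, U) = 9 - 11/U
I = 55/9 (I = -(-9 - 1*46)/9 = -(-9 - 46)/9 = -⅑*(-55) = 55/9 ≈ 6.1111)
s(A) = 9 - 11/A + 55*A/9 (s(A) = 55*A/9 + (9 - 11/A) = 9 - 11/A + 55*A/9)
87712/s(146 - 1*67) = 87712/(9 - 11/(146 - 1*67) + 55*(146 - 1*67)/9) = 87712/(9 - 11/(146 - 67) + 55*(146 - 67)/9) = 87712/(9 - 11/79 + (55/9)*79) = 87712/(9 - 11*1/79 + 4345/9) = 87712/(9 - 11/79 + 4345/9) = 87712/(349555/711) = 87712*(711/349555) = 62363232/349555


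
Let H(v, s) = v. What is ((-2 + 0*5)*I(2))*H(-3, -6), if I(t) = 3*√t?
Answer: 18*√2 ≈ 25.456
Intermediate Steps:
((-2 + 0*5)*I(2))*H(-3, -6) = ((-2 + 0*5)*(3*√2))*(-3) = ((-2 + 0)*(3*√2))*(-3) = -6*√2*(-3) = 18*√2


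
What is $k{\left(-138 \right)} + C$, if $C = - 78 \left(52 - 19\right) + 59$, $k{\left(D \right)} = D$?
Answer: $-2653$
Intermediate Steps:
$C = -2515$ ($C = \left(-78\right) 33 + 59 = -2574 + 59 = -2515$)
$k{\left(-138 \right)} + C = -138 - 2515 = -2653$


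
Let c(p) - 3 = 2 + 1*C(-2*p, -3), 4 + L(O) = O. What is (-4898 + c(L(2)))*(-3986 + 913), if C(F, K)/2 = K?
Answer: 15054627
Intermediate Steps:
C(F, K) = 2*K
L(O) = -4 + O
c(p) = -1 (c(p) = 3 + (2 + 1*(2*(-3))) = 3 + (2 + 1*(-6)) = 3 + (2 - 6) = 3 - 4 = -1)
(-4898 + c(L(2)))*(-3986 + 913) = (-4898 - 1)*(-3986 + 913) = -4899*(-3073) = 15054627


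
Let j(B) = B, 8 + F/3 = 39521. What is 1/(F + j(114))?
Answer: 1/118653 ≈ 8.4279e-6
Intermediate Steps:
F = 118539 (F = -24 + 3*39521 = -24 + 118563 = 118539)
1/(F + j(114)) = 1/(118539 + 114) = 1/118653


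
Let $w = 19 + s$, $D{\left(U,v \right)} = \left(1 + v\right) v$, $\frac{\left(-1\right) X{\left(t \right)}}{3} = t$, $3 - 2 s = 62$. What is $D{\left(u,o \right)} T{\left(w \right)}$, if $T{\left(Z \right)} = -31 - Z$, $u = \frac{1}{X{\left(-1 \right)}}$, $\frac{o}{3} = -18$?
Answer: $-58671$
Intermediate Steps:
$o = -54$ ($o = 3 \left(-18\right) = -54$)
$s = - \frac{59}{2}$ ($s = \frac{3}{2} - 31 = - \frac{59}{2} \approx -29.5$)
$X{\left(t \right)} = - 3 t$
$u = \frac{1}{3}$ ($u = \frac{1}{\left(-3\right) \left(-1\right)} = \frac{1}{3} \approx 0.33333$)
$D{\left(U,v \right)} = v \left(1 + v\right)$
$w = - \frac{21}{2}$ ($w = 19 - \frac{59}{2} = - \frac{21}{2} \approx -10.5$)
$D{\left(u,o \right)} T{\left(w \right)} = - 54 \left(1 - 54\right) \left(-31 - - \frac{21}{2}\right) = \left(-54\right) \left(-53\right) \left(-31 + \frac{21}{2}\right) = 2862 \left(- \frac{41}{2}\right) = -58671$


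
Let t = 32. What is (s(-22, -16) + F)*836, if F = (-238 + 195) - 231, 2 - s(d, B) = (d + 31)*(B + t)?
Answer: -347776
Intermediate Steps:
s(d, B) = 2 - (31 + d)*(32 + B) (s(d, B) = 2 - (d + 31)*(B + 32) = 2 - (31 + d)*(32 + B))
F = -274 (F = -43 - 231 = -274)
(s(-22, -16) + F)*836 = ((-990 - 32*(-22) - 31*(-16) - 1*(-16)*(-22)) - 274)*836 = ((-990 + 704 + 496 - 352) - 274)*836 = (-142 - 274)*836 = -416*836 = -347776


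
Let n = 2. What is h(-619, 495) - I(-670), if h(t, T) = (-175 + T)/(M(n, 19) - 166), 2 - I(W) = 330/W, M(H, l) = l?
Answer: -45989/9849 ≈ -4.6694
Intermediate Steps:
I(W) = 2 - 330/W
h(t, T) = 25/21 - T/147 (h(t, T) = (-175 + T)/(19 - 166) = (-175 + T)/(-147) = (-175 + T)*(-1/147) = 25/21 - T/147)
h(-619, 495) - I(-670) = (25/21 - 1/147*495) - (2 - 330/(-670)) = (25/21 - 165/49) - (2 - 330*(-1/670)) = -320/147 - (2 + 33/67) = -320/147 - 1*167/67 = -320/147 - 167/67 = -45989/9849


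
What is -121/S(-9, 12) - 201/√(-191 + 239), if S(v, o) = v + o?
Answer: -121/3 - 67*√3/4 ≈ -69.345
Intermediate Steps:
S(v, o) = o + v
-121/S(-9, 12) - 201/√(-191 + 239) = -121/(12 - 9) - 201/√(-191 + 239) = -121/3 - 201*√3/12 = -121*⅓ - 201*√3/12 = -121/3 - 67*√3/4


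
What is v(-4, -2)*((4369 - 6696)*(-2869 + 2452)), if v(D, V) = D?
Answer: -3881436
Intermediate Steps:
v(-4, -2)*((4369 - 6696)*(-2869 + 2452)) = -4*(4369 - 6696)*(-2869 + 2452) = -(-9308)*(-417) = -4*970359 = -3881436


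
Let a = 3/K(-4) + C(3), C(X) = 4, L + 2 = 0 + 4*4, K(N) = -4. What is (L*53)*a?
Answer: 4823/2 ≈ 2411.5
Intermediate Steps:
L = 14 (L = -2 + (0 + 4*4) = -2 + (0 + 16) = -2 + 16 = 14)
a = 13/4 (a = 3/(-4) + 4 = 3*(-¼) + 4 = -¾ + 4 = 13/4 ≈ 3.2500)
(L*53)*a = (14*53)*(13/4) = 742*(13/4) = 4823/2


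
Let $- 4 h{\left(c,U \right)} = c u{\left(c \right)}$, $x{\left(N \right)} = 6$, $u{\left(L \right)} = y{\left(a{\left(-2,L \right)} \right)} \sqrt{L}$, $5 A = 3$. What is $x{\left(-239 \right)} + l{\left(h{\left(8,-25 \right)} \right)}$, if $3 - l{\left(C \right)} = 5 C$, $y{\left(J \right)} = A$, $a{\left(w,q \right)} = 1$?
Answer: $9 + 12 \sqrt{2} \approx 25.971$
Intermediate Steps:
$A = \frac{3}{5}$ ($A = \frac{1}{5} \cdot 3 = \frac{3}{5} \approx 0.6$)
$y{\left(J \right)} = \frac{3}{5}$
$u{\left(L \right)} = \frac{3 \sqrt{L}}{5}$
$h{\left(c,U \right)} = - \frac{3 c^{\frac{3}{2}}}{20}$ ($h{\left(c,U \right)} = - \frac{c \frac{3 \sqrt{c}}{5}}{4} = - \frac{\frac{3}{5} c^{\frac{3}{2}}}{4} = - \frac{3 c^{\frac{3}{2}}}{20}$)
$l{\left(C \right)} = 3 - 5 C$
$x{\left(-239 \right)} + l{\left(h{\left(8,-25 \right)} \right)} = 6 - \left(-3 + 5 \left(- \frac{3 \cdot 8^{\frac{3}{2}}}{20}\right)\right) = 6 - \left(-3 + 5 \left(- \frac{3 \cdot 16 \sqrt{2}}{20}\right)\right) = 6 - \left(-3 + 5 \left(- \frac{12 \sqrt{2}}{5}\right)\right) = 6 + \left(3 + 12 \sqrt{2}\right) = 9 + 12 \sqrt{2}$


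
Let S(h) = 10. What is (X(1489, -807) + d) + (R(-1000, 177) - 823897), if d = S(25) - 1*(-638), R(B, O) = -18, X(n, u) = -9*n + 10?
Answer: -836658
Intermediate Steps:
X(n, u) = 10 - 9*n
d = 648 (d = 10 - 1*(-638) = 10 + 638 = 648)
(X(1489, -807) + d) + (R(-1000, 177) - 823897) = ((10 - 9*1489) + 648) + (-18 - 823897) = ((10 - 13401) + 648) - 823915 = (-13391 + 648) - 823915 = -12743 - 823915 = -836658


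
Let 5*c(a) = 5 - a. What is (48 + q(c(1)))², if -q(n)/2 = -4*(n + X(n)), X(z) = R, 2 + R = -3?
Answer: 5184/25 ≈ 207.36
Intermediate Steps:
c(a) = 1 - a/5 (c(a) = (5 - a)/5 = 1 - a/5)
R = -5 (R = -2 - 3 = -5)
X(z) = -5
q(n) = -40 + 8*n (q(n) = -(-8)*(n - 5) = -(-8)*(-5 + n) = -2*(20 - 4*n) = -40 + 8*n)
(48 + q(c(1)))² = (48 + (-40 + 8*(1 - ⅕*1)))² = (48 + (-40 + 8*(1 - ⅕)))² = (48 + (-40 + 8*(⅘)))² = (48 + (-40 + 32/5))² = (48 - 168/5)² = (72/5)² = 5184/25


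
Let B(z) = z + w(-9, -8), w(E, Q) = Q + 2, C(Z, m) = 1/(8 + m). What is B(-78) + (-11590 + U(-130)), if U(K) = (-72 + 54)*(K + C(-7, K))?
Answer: -569365/61 ≈ -9333.8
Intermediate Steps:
w(E, Q) = 2 + Q
B(z) = -6 + z (B(z) = z + (2 - 8) = z - 6 = -6 + z)
U(K) = -18*K - 18/(8 + K) (U(K) = (-72 + 54)*(K + 1/(8 + K)) = -18*(K + 1/(8 + K)) = -18*K - 18/(8 + K))
B(-78) + (-11590 + U(-130)) = (-6 - 78) + (-11590 + 18*(-1 - 1*(-130)*(8 - 130))/(8 - 130)) = -84 + (-11590 + 18*(-1 - 1*(-130)*(-122))/(-122)) = -84 + (-11590 + 18*(-1/122)*(-1 - 15860)) = -84 + (-11590 + 18*(-1/122)*(-15861)) = -84 + (-11590 + 142749/61) = -84 - 564241/61 = -569365/61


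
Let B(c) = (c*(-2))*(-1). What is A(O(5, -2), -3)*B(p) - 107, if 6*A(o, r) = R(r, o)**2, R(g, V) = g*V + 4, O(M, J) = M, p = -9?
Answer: -470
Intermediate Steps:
R(g, V) = 4 + V*g (R(g, V) = V*g + 4 = 4 + V*g)
A(o, r) = (4 + o*r)**2/6
B(c) = 2*c (B(c) = -2*c*(-1) = 2*c)
A(O(5, -2), -3)*B(p) - 107 = ((4 + 5*(-3))**2/6)*(2*(-9)) - 107 = ((4 - 15)**2/6)*(-18) - 107 = ((1/6)*(-11)**2)*(-18) - 107 = ((1/6)*121)*(-18) - 107 = (121/6)*(-18) - 107 = -363 - 107 = -470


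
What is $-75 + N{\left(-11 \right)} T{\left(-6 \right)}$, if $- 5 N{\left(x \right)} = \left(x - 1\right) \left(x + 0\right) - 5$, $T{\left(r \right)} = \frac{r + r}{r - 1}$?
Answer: $- \frac{4149}{35} \approx -118.54$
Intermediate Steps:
$T{\left(r \right)} = \frac{2 r}{-1 + r}$
$N{\left(x \right)} = 1 - \frac{x \left(-1 + x\right)}{5}$ ($N{\left(x \right)} = - \frac{\left(x - 1\right) \left(x + 0\right) - 5}{5} = - \frac{\left(-1 + x\right) x - 5}{5} = - \frac{x \left(-1 + x\right) - 5}{5} = - \frac{-5 + x \left(-1 + x\right)}{5} = 1 - \frac{x \left(-1 + x\right)}{5}$)
$-75 + N{\left(-11 \right)} T{\left(-6 \right)} = -75 + \left(1 - \frac{\left(-11\right)^{2}}{5} + \frac{1}{5} \left(-11\right)\right) 2 \left(-6\right) \frac{1}{-1 - 6} = -75 + \left(1 - \frac{121}{5} - \frac{11}{5}\right) 2 \left(-6\right) \frac{1}{-7} = -75 + \left(1 - \frac{121}{5} - \frac{11}{5}\right) 2 \left(-6\right) \left(- \frac{1}{7}\right) = -75 - \frac{1524}{35} = - \frac{4149}{35}$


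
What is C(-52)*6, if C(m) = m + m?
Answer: -624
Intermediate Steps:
C(m) = 2*m
C(-52)*6 = (2*(-52))*6 = -104*6 = -624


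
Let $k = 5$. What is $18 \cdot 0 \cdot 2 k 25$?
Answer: $0$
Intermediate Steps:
$18 \cdot 0 \cdot 2 k 25 = 18 \cdot 0 \cdot 2 \cdot 5 \cdot 25 = 18 \cdot 0 \cdot 5 \cdot 25 = 18 \cdot 0 \cdot 25 = 0 \cdot 25 = 0$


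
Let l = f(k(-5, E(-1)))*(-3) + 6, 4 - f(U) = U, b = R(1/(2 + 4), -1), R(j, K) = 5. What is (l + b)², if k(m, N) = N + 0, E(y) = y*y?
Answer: 4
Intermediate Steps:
b = 5
E(y) = y²
k(m, N) = N
f(U) = 4 - U
l = -3 (l = (4 - 1*(-1)²)*(-3) + 6 = (4 - 1*1)*(-3) + 6 = (4 - 1)*(-3) + 6 = 3*(-3) + 6 = -9 + 6 = -3)
(l + b)² = (-3 + 5)² = 2² = 4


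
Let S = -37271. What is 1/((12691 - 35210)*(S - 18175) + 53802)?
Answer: 1/1248642276 ≈ 8.0087e-10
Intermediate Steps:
1/((12691 - 35210)*(S - 18175) + 53802) = 1/((12691 - 35210)*(-37271 - 18175) + 53802) = 1/(-22519*(-55446) + 53802) = 1/(1248588474 + 53802) = 1/1248642276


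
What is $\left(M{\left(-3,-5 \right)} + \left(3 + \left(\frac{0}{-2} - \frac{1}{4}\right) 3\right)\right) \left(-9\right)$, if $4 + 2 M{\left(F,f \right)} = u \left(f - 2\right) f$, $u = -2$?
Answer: $\frac{1251}{4} \approx 312.75$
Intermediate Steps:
$M{\left(F,f \right)} = -2 - f \left(-2 + f\right)$ ($M{\left(F,f \right)} = -2 + \frac{\left(-2\right) \left(f - 2\right) f}{2} = -2 + \frac{\left(-2\right) \left(-2 + f\right) f}{2} = -2 + \frac{\left(-2\right) f \left(-2 + f\right)}{2} = -2 - f \left(-2 + f\right)$)
$\left(M{\left(-3,-5 \right)} + \left(3 + \left(\frac{0}{-2} - \frac{1}{4}\right) 3\right)\right) \left(-9\right) = \left(\left(-2 - \left(-5\right)^{2} + 2 \left(-5\right)\right) + \left(3 + \left(\frac{0}{-2} - \frac{1}{4}\right) 3\right)\right) \left(-9\right) = \left(\left(-2 - 25 - 10\right) + \left(3 + \left(0 \left(- \frac{1}{2}\right) - \frac{1}{4}\right) 3\right)\right) \left(-9\right) = \left(\left(-2 - 25 - 10\right) + \left(3 + \left(0 - \frac{1}{4}\right) 3\right)\right) \left(-9\right) = \left(-37 + \left(3 - \frac{3}{4}\right)\right) \left(-9\right) = \left(-37 + \frac{9}{4}\right) \left(-9\right) = \left(- \frac{139}{4}\right) \left(-9\right) = \frac{1251}{4}$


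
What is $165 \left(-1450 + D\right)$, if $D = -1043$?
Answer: $-411345$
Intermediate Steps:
$165 \left(-1450 + D\right) = 165 \left(-1450 - 1043\right) = 165 \left(-2493\right) = -411345$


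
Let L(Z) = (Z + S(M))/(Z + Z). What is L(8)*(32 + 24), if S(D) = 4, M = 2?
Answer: 42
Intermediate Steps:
L(Z) = (4 + Z)/(2*Z) (L(Z) = (Z + 4)/(Z + Z) = (4 + Z)/((2*Z)) = (4 + Z)*(1/(2*Z)) = (4 + Z)/(2*Z))
L(8)*(32 + 24) = ((½)*(4 + 8)/8)*(32 + 24) = ((½)*(⅛)*12)*56 = (¾)*56 = 42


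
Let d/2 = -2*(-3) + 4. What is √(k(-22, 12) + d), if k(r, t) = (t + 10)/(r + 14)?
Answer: √69/2 ≈ 4.1533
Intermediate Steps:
d = 20 (d = 2*(-2*(-3) + 4) = 2*(6 + 4) = 2*10 = 20)
k(r, t) = (10 + t)/(14 + r)
√(k(-22, 12) + d) = √((10 + 12)/(14 - 22) + 20) = √(22/(-8) + 20) = √(-⅛*22 + 20) = √(-11/4 + 20) = √(69/4) = √69/2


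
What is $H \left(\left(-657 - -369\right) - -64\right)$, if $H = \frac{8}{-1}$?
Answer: $1792$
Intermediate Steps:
$H = -8$ ($H = 8 \left(-1\right) = -8$)
$H \left(\left(-657 - -369\right) - -64\right) = - 8 \left(\left(-657 - -369\right) - -64\right) = - 8 \left(\left(-657 + 369\right) + 64\right) = - 8 \left(-288 + 64\right) = \left(-8\right) \left(-224\right) = 1792$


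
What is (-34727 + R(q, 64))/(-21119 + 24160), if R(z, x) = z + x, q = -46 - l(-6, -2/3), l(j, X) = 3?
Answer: -34712/3041 ≈ -11.415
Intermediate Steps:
q = -49 (q = -46 - 1*3 = -46 - 3 = -49)
R(z, x) = x + z
(-34727 + R(q, 64))/(-21119 + 24160) = (-34727 + (64 - 49))/(-21119 + 24160) = (-34727 + 15)/3041 = -34712*1/3041 = -34712/3041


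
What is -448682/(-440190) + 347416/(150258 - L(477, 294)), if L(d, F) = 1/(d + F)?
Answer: 84943810293617/25497767387115 ≈ 3.3314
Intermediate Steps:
L(d, F) = 1/(F + d)
-448682/(-440190) + 347416/(150258 - L(477, 294)) = -448682/(-440190) + 347416/(150258 - 1/(294 + 477)) = -448682*(-1/440190) + 347416/(150258 - 1/771) = 224341/220095 + 347416/(150258 - 1*1/771) = 224341/220095 + 347416/(150258 - 1/771) = 224341/220095 + 347416/(115848917/771) = 224341/220095 + 347416*(771/115848917) = 224341/220095 + 267857736/115848917 = 84943810293617/25497767387115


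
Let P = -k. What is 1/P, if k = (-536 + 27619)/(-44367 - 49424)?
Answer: 93791/27083 ≈ 3.4631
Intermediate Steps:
k = -27083/93791 (k = 27083/(-93791) = 27083*(-1/93791) = -27083/93791 ≈ -0.28876)
P = 27083/93791 (P = -1*(-27083/93791) = 27083/93791 ≈ 0.28876)
1/P = 1/(27083/93791) = 93791/27083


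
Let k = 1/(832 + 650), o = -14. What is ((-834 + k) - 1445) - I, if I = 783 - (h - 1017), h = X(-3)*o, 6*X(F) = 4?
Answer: -6058909/1482 ≈ -4088.3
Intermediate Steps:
X(F) = ⅔ (X(F) = (⅙)*4 = ⅔)
k = 1/1482 ≈ 0.00067476
h = -28/3 (h = (⅔)*(-14) = -28/3 ≈ -9.3333)
I = 5428/3 (I = 783 - (-28/3 - 1017) = 783 - 1*(-3079/3) = 783 + 3079/3 = 5428/3 ≈ 1809.3)
((-834 + k) - 1445) - I = ((-834 + 1/1482) - 1445) - 1*5428/3 = (-1235987/1482 - 1445) - 5428/3 = -3377477/1482 - 5428/3 = -6058909/1482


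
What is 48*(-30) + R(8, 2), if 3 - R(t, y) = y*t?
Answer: -1453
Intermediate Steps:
R(t, y) = 3 - t*y (R(t, y) = 3 - y*t = 3 - t*y)
48*(-30) + R(8, 2) = 48*(-30) + (3 - 1*8*2) = -1440 + (3 - 16) = -1440 - 13 = -1453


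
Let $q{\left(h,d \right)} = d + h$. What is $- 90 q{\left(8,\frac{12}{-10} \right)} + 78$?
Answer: $-534$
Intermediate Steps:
$- 90 q{\left(8,\frac{12}{-10} \right)} + 78 = - 90 \left(\frac{12}{-10} + 8\right) + 78 = - 90 \left(12 \left(- \frac{1}{10}\right) + 8\right) + 78 = - 90 \left(- \frac{6}{5} + 8\right) + 78 = \left(-90\right) \frac{34}{5} + 78 = -612 + 78 = -534$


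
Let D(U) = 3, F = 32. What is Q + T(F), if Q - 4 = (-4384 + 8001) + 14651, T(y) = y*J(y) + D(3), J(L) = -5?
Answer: 18115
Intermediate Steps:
T(y) = 3 - 5*y (T(y) = y*(-5) + 3 = -5*y + 3 = 3 - 5*y)
Q = 18272 (Q = 4 + ((-4384 + 8001) + 14651) = 4 + (3617 + 14651) = 4 + 18268 = 18272)
Q + T(F) = 18272 + (3 - 5*32) = 18272 + (3 - 160) = 18272 - 157 = 18115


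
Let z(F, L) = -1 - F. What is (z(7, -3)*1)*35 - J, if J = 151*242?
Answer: -36822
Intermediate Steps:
J = 36542
(z(7, -3)*1)*35 - J = ((-1 - 1*7)*1)*35 - 1*36542 = ((-1 - 7)*1)*35 - 36542 = -8*1*35 - 36542 = -8*35 - 36542 = -280 - 36542 = -36822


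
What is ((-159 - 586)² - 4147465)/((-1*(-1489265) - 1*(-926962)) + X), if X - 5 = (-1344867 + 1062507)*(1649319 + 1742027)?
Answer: 449055/119697255041 ≈ 3.7516e-6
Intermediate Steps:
X = -957580456555 (X = 5 + (-1344867 + 1062507)*(1649319 + 1742027) = 5 - 282360*3391346 = 5 - 957580456560 = -957580456555)
((-159 - 586)² - 4147465)/((-1*(-1489265) - 1*(-926962)) + X) = ((-159 - 586)² - 4147465)/((-1*(-1489265) - 1*(-926962)) - 957580456555) = ((-745)² - 4147465)/((1489265 + 926962) - 957580456555) = (555025 - 4147465)/(2416227 - 957580456555) = -3592440/(-957578040328) = -3592440*(-1/957578040328) = 449055/119697255041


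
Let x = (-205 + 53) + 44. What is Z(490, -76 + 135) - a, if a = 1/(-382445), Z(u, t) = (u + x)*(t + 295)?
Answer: 51717272461/382445 ≈ 1.3523e+5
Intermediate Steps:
x = -108 (x = -152 + 44 = -108)
Z(u, t) = (-108 + u)*(295 + t) (Z(u, t) = (u - 108)*(t + 295) = (-108 + u)*(295 + t))
a = -1/382445 ≈ -2.6148e-6
Z(490, -76 + 135) - a = (-31860 - 108*(-76 + 135) + 295*490 + (-76 + 135)*490) - 1*(-1/382445) = (-31860 - 108*59 + 144550 + 59*490) + 1/382445 = (-31860 - 6372 + 144550 + 28910) + 1/382445 = 135228 + 1/382445 = 51717272461/382445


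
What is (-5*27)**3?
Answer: -2460375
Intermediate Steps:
(-5*27)**3 = (-135)**3 = -2460375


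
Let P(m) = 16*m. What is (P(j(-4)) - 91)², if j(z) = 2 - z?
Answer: 25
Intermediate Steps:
(P(j(-4)) - 91)² = (16*(2 - 1*(-4)) - 91)² = (16*(2 + 4) - 91)² = (16*6 - 91)² = (96 - 91)² = 5² = 25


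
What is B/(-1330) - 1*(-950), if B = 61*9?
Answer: 1262951/1330 ≈ 949.59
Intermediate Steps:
B = 549
B/(-1330) - 1*(-950) = 549/(-1330) - 1*(-950) = 549*(-1/1330) + 950 = -549/1330 + 950 = 1262951/1330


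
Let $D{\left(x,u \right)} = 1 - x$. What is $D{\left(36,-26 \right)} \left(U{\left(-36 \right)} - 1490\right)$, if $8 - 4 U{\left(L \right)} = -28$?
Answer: $51835$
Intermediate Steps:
$U{\left(L \right)} = 9$ ($U{\left(L \right)} = 2 - -7 = 2 + 7 = 9$)
$D{\left(36,-26 \right)} \left(U{\left(-36 \right)} - 1490\right) = \left(1 - 36\right) \left(9 - 1490\right) = \left(1 - 36\right) \left(-1481\right) = \left(-35\right) \left(-1481\right) = 51835$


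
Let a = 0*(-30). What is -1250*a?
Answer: 0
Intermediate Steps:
a = 0
-1250*a = -1250*0 = 0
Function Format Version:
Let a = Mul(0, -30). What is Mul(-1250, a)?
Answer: 0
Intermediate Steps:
a = 0
Mul(-1250, a) = Mul(-1250, 0) = 0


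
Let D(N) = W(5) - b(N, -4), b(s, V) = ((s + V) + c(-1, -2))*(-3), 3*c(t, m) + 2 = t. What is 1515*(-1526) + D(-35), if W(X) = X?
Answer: -2312005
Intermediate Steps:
c(t, m) = -⅔ + t/3
b(s, V) = 3 - 3*V - 3*s (b(s, V) = ((s + V) + (-⅔ + (⅓)*(-1)))*(-3) = ((V + s) + (-⅔ - ⅓))*(-3) = ((V + s) - 1)*(-3) = (-1 + V + s)*(-3) = 3 - 3*V - 3*s)
D(N) = -10 + 3*N (D(N) = 5 - (3 - 3*(-4) - 3*N) = 5 - (3 + 12 - 3*N) = 5 - (15 - 3*N) = 5 + (-15 + 3*N) = -10 + 3*N)
1515*(-1526) + D(-35) = 1515*(-1526) + (-10 + 3*(-35)) = -2311890 + (-10 - 105) = -2311890 - 115 = -2312005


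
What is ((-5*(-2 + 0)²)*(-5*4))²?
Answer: 160000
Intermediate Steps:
((-5*(-2 + 0)²)*(-5*4))² = (-5*(-2)²*(-20))² = (-5*4*(-20))² = (-20*(-20))² = 400² = 160000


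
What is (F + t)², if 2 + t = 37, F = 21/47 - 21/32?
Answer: 2737905625/2262016 ≈ 1210.4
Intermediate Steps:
F = -315/1504 (F = 21*(1/47) - 21*1/32 = 21/47 - 21/32 = -315/1504 ≈ -0.20944)
t = 35 (t = -2 + 37 = 35)
(F + t)² = (-315/1504 + 35)² = (52325/1504)² = 2737905625/2262016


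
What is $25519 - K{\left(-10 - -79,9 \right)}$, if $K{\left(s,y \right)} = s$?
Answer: $25450$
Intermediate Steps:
$25519 - K{\left(-10 - -79,9 \right)} = 25519 - \left(-10 - -79\right) = 25519 - \left(-10 + 79\right) = 25519 - 69 = 25450$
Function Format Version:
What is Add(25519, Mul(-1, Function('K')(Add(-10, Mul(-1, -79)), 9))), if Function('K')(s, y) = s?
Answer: 25450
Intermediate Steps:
Add(25519, Mul(-1, Function('K')(Add(-10, Mul(-1, -79)), 9))) = Add(25519, Mul(-1, Add(-10, Mul(-1, -79)))) = Add(25519, Mul(-1, Add(-10, 79))) = Add(25519, Mul(-1, 69)) = Add(25519, -69) = 25450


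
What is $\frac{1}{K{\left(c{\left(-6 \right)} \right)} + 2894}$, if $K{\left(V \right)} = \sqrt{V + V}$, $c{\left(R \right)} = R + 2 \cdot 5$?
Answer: $\frac{1447}{4187614} - \frac{\sqrt{2}}{4187614} \approx 0.0003452$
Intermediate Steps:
$c{\left(R \right)} = 10 + R$ ($c{\left(R \right)} = R + 10 = 10 + R$)
$K{\left(V \right)} = \sqrt{2} \sqrt{V}$ ($K{\left(V \right)} = \sqrt{2 V} = \sqrt{2} \sqrt{V}$)
$\frac{1}{K{\left(c{\left(-6 \right)} \right)} + 2894} = \frac{1}{\sqrt{2} \sqrt{10 - 6} + 2894} = \frac{1}{\sqrt{2} \sqrt{4} + 2894} = \frac{1}{\sqrt{2} \cdot 2 + 2894} = \frac{1}{2 \sqrt{2} + 2894} = \frac{1}{2894 + 2 \sqrt{2}}$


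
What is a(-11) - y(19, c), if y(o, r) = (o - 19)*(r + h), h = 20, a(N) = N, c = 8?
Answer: -11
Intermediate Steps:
y(o, r) = (-19 + o)*(20 + r) (y(o, r) = (o - 19)*(r + 20) = (-19 + o)*(20 + r))
a(-11) - y(19, c) = -11 - (-380 - 19*8 + 20*19 + 19*8) = -11 - (-380 - 152 + 380 + 152) = -11 - 1*0 = -11 + 0 = -11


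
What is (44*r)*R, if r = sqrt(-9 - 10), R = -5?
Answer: -220*I*sqrt(19) ≈ -958.96*I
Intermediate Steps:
r = I*sqrt(19) (r = sqrt(-19) = I*sqrt(19) ≈ 4.3589*I)
(44*r)*R = (44*(I*sqrt(19)))*(-5) = (44*I*sqrt(19))*(-5) = -220*I*sqrt(19)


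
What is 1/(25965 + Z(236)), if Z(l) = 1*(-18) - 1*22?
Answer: 1/25925 ≈ 3.8573e-5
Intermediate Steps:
Z(l) = -40 (Z(l) = -18 - 22 = -40)
1/(25965 + Z(236)) = 1/(25965 - 40) = 1/25925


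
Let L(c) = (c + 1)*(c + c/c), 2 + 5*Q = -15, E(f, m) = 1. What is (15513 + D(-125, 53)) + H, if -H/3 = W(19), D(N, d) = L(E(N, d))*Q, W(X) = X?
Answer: 77212/5 ≈ 15442.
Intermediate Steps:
Q = -17/5 (Q = -⅖ + (⅕)*(-15) = -⅖ - 3 = -17/5 ≈ -3.4000)
L(c) = (1 + c)² (L(c) = (1 + c)*(c + 1) = (1 + c)*(1 + c) = (1 + c)²)
D(N, d) = -68/5 (D(N, d) = (1 + 1² + 2*1)*(-17/5) = (1 + 1 + 2)*(-17/5) = 4*(-17/5) = -68/5)
H = -57 (H = -3*19 = -57)
(15513 + D(-125, 53)) + H = (15513 - 68/5) - 57 = 77497/5 - 57 = 77212/5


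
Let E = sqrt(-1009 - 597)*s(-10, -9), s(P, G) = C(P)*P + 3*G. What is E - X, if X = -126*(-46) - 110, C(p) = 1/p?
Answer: -5686 - 26*I*sqrt(1606) ≈ -5686.0 - 1041.9*I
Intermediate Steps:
s(P, G) = 1 + 3*G (s(P, G) = P/P + 3*G = 1 + 3*G)
X = 5686 (X = 5796 - 110 = 5686)
E = -26*I*sqrt(1606) (E = sqrt(-1009 - 597)*(1 + 3*(-9)) = sqrt(-1606)*(1 - 27) = (I*sqrt(1606))*(-26) = -26*I*sqrt(1606) ≈ -1041.9*I)
E - X = -26*I*sqrt(1606) - 1*5686 = -26*I*sqrt(1606) - 5686 = -5686 - 26*I*sqrt(1606)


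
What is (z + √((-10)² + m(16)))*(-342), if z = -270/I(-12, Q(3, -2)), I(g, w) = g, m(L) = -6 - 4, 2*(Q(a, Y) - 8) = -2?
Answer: -7695 - 1026*√10 ≈ -10940.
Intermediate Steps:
Q(a, Y) = 7 (Q(a, Y) = 8 + (½)*(-2) = 8 - 1 = 7)
m(L) = -10
z = 45/2 (z = -270/(-12) = -270*(-1/12) = 45/2 ≈ 22.500)
(z + √((-10)² + m(16)))*(-342) = (45/2 + √((-10)² - 10))*(-342) = (45/2 + √(100 - 10))*(-342) = (45/2 + √90)*(-342) = (45/2 + 3*√10)*(-342) = -7695 - 1026*√10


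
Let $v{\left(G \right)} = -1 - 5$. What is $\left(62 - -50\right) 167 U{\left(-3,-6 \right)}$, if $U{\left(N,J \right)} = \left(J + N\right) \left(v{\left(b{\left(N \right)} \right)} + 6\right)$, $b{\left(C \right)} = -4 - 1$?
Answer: $0$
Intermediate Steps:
$b{\left(C \right)} = -5$ ($b{\left(C \right)} = -4 - 1 = -5$)
$v{\left(G \right)} = -6$ ($v{\left(G \right)} = -1 - 5 = -6$)
$U{\left(N,J \right)} = 0$ ($U{\left(N,J \right)} = \left(J + N\right) \left(-6 + 6\right) = \left(J + N\right) 0 = 0$)
$\left(62 - -50\right) 167 U{\left(-3,-6 \right)} = \left(62 - -50\right) 167 \cdot 0 = \left(62 + 50\right) 167 \cdot 0 = 112 \cdot 167 \cdot 0 = 18704 \cdot 0 = 0$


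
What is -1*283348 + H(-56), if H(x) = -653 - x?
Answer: -283945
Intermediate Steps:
-1*283348 + H(-56) = -1*283348 + (-653 - 1*(-56)) = -283348 + (-653 + 56) = -283348 - 597 = -283945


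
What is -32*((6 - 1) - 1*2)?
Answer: -96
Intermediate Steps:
-32*((6 - 1) - 1*2) = -32*(5 - 2) = -32*3 = -96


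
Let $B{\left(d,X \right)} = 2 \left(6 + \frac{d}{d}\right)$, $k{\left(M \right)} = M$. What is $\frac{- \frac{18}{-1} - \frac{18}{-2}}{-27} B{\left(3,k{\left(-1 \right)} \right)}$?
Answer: $-14$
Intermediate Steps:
$B{\left(d,X \right)} = 14$ ($B{\left(d,X \right)} = 2 \left(6 + 1\right) = 2 \cdot 7 = 14$)
$\frac{- \frac{18}{-1} - \frac{18}{-2}}{-27} B{\left(3,k{\left(-1 \right)} \right)} = \frac{- \frac{18}{-1} - \frac{18}{-2}}{-27} \cdot 14 = - \frac{\left(-18\right) \left(-1\right) - -9}{27} \cdot 14 = - \frac{18 + 9}{27} \cdot 14 = \left(- \frac{1}{27}\right) 27 \cdot 14 = \left(-1\right) 14 = -14$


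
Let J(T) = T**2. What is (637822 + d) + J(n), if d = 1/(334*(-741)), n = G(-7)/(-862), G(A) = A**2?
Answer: 58647392515604521/91949465868 ≈ 6.3782e+5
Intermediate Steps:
n = -49/862 (n = (-7)**2/(-862) = 49*(-1/862) = -49/862 ≈ -0.056845)
d = -1/247494 (d = 1/(-247494) = -1/247494 ≈ -4.0405e-6)
(637822 + d) + J(n) = (637822 - 1/247494) + (-49/862)**2 = 157857118067/247494 + 2401/743044 = 58647392515604521/91949465868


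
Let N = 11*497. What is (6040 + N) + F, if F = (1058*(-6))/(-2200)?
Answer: 6330437/550 ≈ 11510.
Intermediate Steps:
N = 5467
F = 1587/550 (F = -6348*(-1/2200) = 1587/550 ≈ 2.8855)
(6040 + N) + F = (6040 + 5467) + 1587/550 = 11507 + 1587/550 = 6330437/550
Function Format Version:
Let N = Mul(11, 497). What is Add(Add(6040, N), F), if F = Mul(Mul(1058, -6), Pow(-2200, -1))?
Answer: Rational(6330437, 550) ≈ 11510.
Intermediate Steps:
N = 5467
F = Rational(1587, 550) (F = Mul(-6348, Rational(-1, 2200)) = Rational(1587, 550) ≈ 2.8855)
Add(Add(6040, N), F) = Add(Add(6040, 5467), Rational(1587, 550)) = Add(11507, Rational(1587, 550)) = Rational(6330437, 550)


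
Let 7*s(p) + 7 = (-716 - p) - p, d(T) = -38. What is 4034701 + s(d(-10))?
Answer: 28242260/7 ≈ 4.0346e+6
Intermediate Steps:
s(p) = -723/7 - 2*p/7 (s(p) = -1 + ((-716 - p) - p)/7 = -1 + (-716 - 2*p)/7 = -1 + (-716/7 - 2*p/7) = -723/7 - 2*p/7)
4034701 + s(d(-10)) = 4034701 + (-723/7 - 2/7*(-38)) = 4034701 + (-723/7 + 76/7) = 4034701 - 647/7 = 28242260/7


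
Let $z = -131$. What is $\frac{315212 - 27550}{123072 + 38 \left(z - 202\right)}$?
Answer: $\frac{143831}{55209} \approx 2.6052$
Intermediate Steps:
$\frac{315212 - 27550}{123072 + 38 \left(z - 202\right)} = \frac{315212 - 27550}{123072 + 38 \left(-131 - 202\right)} = \frac{287662}{123072 + 38 \left(-333\right)} = \frac{287662}{123072 - 12654} = \frac{287662}{110418} = 287662 \cdot \frac{1}{110418} = \frac{143831}{55209}$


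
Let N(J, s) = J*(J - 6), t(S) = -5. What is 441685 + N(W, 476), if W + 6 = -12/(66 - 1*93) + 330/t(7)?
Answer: 36225997/81 ≈ 4.4723e+5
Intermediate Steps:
W = -644/9 (W = -6 + (-12/(66 - 1*93) + 330/(-5)) = -6 + (-12/(66 - 93) + 330*(-⅕)) = -6 + (-12/(-27) - 66) = -6 + (-12*(-1/27) - 66) = -6 + (4/9 - 66) = -6 - 590/9 = -644/9 ≈ -71.556)
N(J, s) = J*(-6 + J)
441685 + N(W, 476) = 441685 - 644*(-6 - 644/9)/9 = 441685 - 644/9*(-698/9) = 441685 + 449512/81 = 36225997/81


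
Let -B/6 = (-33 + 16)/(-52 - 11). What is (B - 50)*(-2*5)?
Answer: 10840/21 ≈ 516.19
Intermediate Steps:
B = -34/21 (B = -6*(-33 + 16)/(-52 - 11) = -(-102)/(-63) = -(-102)*(-1)/63 = -6*17/63 = -34/21 ≈ -1.6190)
(B - 50)*(-2*5) = (-34/21 - 50)*(-2*5) = -1084/21*(-10) = 10840/21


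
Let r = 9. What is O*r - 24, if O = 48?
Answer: 408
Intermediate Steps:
O*r - 24 = 48*9 - 24 = 432 - 24 = 408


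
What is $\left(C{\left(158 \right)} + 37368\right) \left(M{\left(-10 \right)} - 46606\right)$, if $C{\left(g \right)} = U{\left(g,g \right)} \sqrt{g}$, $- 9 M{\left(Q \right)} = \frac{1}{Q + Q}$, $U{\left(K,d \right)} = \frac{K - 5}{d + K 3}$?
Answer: $- \frac{8707864002}{5} - \frac{142614343 \sqrt{158}}{12640} \approx -1.7417 \cdot 10^{9}$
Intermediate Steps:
$U{\left(K,d \right)} = \frac{-5 + K}{d + 3 K}$
$M{\left(Q \right)} = - \frac{1}{18 Q}$ ($M{\left(Q \right)} = - \frac{1}{9 \left(Q + Q\right)} = - \frac{1}{9 \cdot 2 Q} = - \frac{\frac{1}{2} \frac{1}{Q}}{9} = - \frac{1}{18 Q}$)
$C{\left(g \right)} = \frac{-5 + g}{4 \sqrt{g}}$ ($C{\left(g \right)} = \frac{-5 + g}{g + 3 g} \sqrt{g} = \frac{-5 + g}{4 g} \sqrt{g} = \frac{-5 + g}{4 \sqrt{g}}$)
$\left(C{\left(158 \right)} + 37368\right) \left(M{\left(-10 \right)} - 46606\right) = \left(\frac{-5 + 158}{4 \sqrt{158}} + 37368\right) \left(- \frac{1}{18 \left(-10\right)} - 46606\right) = \left(\frac{1}{4} \frac{\sqrt{158}}{158} \cdot 153 + 37368\right) \left(\left(- \frac{1}{18}\right) \left(- \frac{1}{10}\right) - 46606\right) = \left(\frac{153 \sqrt{158}}{632} + 37368\right) \left(\frac{1}{180} - 46606\right) = \left(37368 + \frac{153 \sqrt{158}}{632}\right) \left(- \frac{8389079}{180}\right) = - \frac{8707864002}{5} - \frac{142614343 \sqrt{158}}{12640}$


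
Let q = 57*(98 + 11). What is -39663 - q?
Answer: -45876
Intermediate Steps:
q = 6213 (q = 57*109 = 6213)
-39663 - q = -39663 - 1*6213 = -39663 - 6213 = -45876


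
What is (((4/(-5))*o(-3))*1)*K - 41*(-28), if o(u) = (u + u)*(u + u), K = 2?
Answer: 5452/5 ≈ 1090.4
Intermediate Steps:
o(u) = 4*u² (o(u) = (2*u)*(2*u) = 4*u²)
(((4/(-5))*o(-3))*1)*K - 41*(-28) = (((4/(-5))*(4*(-3)²))*1)*2 - 41*(-28) = (((4*(-⅕))*(4*9))*1)*2 + 1148 = (-⅘*36*1)*2 + 1148 = -144/5*1*2 + 1148 = -144/5*2 + 1148 = -288/5 + 1148 = 5452/5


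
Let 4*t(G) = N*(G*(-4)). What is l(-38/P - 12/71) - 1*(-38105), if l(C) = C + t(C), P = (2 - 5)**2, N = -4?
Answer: 24335065/639 ≈ 38083.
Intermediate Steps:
P = 9 (P = (-3)**2 = 9)
t(G) = 4*G (t(G) = (-4*G*(-4))/4 = (-(-16)*G)/4 = (16*G)/4 = 4*G)
l(C) = 5*C (l(C) = C + 4*C = 5*C)
l(-38/P - 12/71) - 1*(-38105) = 5*(-38/9 - 12/71) - 1*(-38105) = 5*(-38*1/9 - 12*1/71) + 38105 = 5*(-38/9 - 12/71) + 38105 = 5*(-2806/639) + 38105 = -14030/639 + 38105 = 24335065/639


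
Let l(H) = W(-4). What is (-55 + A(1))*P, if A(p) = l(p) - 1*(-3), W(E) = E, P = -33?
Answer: 1848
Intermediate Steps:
l(H) = -4
A(p) = -1 (A(p) = -4 - 1*(-3) = -4 + 3 = -1)
(-55 + A(1))*P = (-55 - 1)*(-33) = -56*(-33) = 1848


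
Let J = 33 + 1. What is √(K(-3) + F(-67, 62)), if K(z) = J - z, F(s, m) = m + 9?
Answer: 6*√3 ≈ 10.392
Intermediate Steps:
J = 34
F(s, m) = 9 + m
K(z) = 34 - z
√(K(-3) + F(-67, 62)) = √((34 - 1*(-3)) + (9 + 62)) = √((34 + 3) + 71) = √(37 + 71) = √108 = 6*√3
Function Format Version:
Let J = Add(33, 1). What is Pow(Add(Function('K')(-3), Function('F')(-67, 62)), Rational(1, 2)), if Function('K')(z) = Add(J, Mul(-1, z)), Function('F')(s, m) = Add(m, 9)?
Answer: Mul(6, Pow(3, Rational(1, 2))) ≈ 10.392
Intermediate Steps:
J = 34
Function('F')(s, m) = Add(9, m)
Function('K')(z) = Add(34, Mul(-1, z))
Pow(Add(Function('K')(-3), Function('F')(-67, 62)), Rational(1, 2)) = Pow(Add(Add(34, Mul(-1, -3)), Add(9, 62)), Rational(1, 2)) = Pow(Add(Add(34, 3), 71), Rational(1, 2)) = Pow(Add(37, 71), Rational(1, 2)) = Pow(108, Rational(1, 2)) = Mul(6, Pow(3, Rational(1, 2)))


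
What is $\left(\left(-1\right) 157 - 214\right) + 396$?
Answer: $25$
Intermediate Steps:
$\left(\left(-1\right) 157 - 214\right) + 396 = \left(-157 - 214\right) + 396 = -371 + 396 = 25$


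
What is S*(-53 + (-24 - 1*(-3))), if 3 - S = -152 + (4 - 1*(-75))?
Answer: -5624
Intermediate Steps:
S = 76 (S = 3 - (-152 + (4 - 1*(-75))) = 3 - (-152 + (4 + 75)) = 3 - (-152 + 79) = 3 - 1*(-73) = 3 + 73 = 76)
S*(-53 + (-24 - 1*(-3))) = 76*(-53 + (-24 - 1*(-3))) = 76*(-53 + (-24 + 3)) = 76*(-53 - 21) = 76*(-74) = -5624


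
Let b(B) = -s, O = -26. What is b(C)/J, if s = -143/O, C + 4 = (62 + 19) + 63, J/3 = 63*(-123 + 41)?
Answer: 11/30996 ≈ 0.00035488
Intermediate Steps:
J = -15498 (J = 3*(63*(-123 + 41)) = 3*(63*(-82)) = 3*(-5166) = -15498)
C = 140 (C = -4 + ((62 + 19) + 63) = -4 + (81 + 63) = -4 + 144 = 140)
s = 11/2 (s = -143/(-26) = -143*(-1/26) = 11/2 ≈ 5.5000)
b(B) = -11/2 (b(B) = -1*11/2 = -11/2)
b(C)/J = -11/2/(-15498) = -11/2*(-1/15498) = 11/30996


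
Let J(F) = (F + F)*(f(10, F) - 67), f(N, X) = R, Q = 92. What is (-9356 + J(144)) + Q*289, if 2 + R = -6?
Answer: -4368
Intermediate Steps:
R = -8 (R = -2 - 6 = -8)
f(N, X) = -8
J(F) = -150*F (J(F) = (F + F)*(-8 - 67) = (2*F)*(-75) = -150*F)
(-9356 + J(144)) + Q*289 = (-9356 - 150*144) + 92*289 = (-9356 - 21600) + 26588 = -30956 + 26588 = -4368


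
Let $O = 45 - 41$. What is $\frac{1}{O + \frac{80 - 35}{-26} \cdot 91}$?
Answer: $- \frac{2}{307} \approx -0.0065147$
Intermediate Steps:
$O = 4$
$\frac{1}{O + \frac{80 - 35}{-26} \cdot 91} = \frac{1}{4 + \frac{80 - 35}{-26} \cdot 91} = \frac{1}{4 + 45 \left(- \frac{1}{26}\right) 91} = \frac{1}{4 - \frac{315}{2}} = \frac{1}{- \frac{307}{2}} = - \frac{2}{307}$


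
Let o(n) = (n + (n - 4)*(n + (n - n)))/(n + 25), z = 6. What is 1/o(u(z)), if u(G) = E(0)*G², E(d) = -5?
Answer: -31/6588 ≈ -0.0047055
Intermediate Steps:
u(G) = -5*G²
o(n) = (n + n*(-4 + n))/(25 + n) (o(n) = (n + (-4 + n)*(n + 0))/(25 + n) = (n + (-4 + n)*n)/(25 + n) = (n + n*(-4 + n))/(25 + n))
1/o(u(z)) = 1/((-5*6²)*(-3 - 5*6²)/(25 - 5*6²)) = 1/((-5*36)*(-3 - 5*36)/(25 - 5*36)) = 1/(-180*(-3 - 180)/(25 - 180)) = 1/(-180*(-183)/(-155)) = 1/(-180*(-1/155)*(-183)) = 1/(-6588/31) = -31/6588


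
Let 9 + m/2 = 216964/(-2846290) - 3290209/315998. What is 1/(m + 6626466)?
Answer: 224855486855/1489988474434758699 ≈ 1.5091e-7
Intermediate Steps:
m = -8764123345731/224855486855 (m = -18 + 2*(216964/(-2846290) - 3290209/315998) = -18 + 2*(216964*(-1/2846290) - 3290209*1/315998) = -18 + 2*(-108482/1423145 - 3290209/315998) = -18 + 2*(-4716724582341/449710973710) = -18 - 4716724582341/224855486855 = -8764123345731/224855486855 ≈ -38.977)
1/(m + 6626466) = 1/(-8764123345731/224855486855 + 6626466) = 1/(1489988474434758699/224855486855) = 224855486855/1489988474434758699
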